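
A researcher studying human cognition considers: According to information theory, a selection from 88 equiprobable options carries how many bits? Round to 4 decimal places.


H = log2(n)
H = log2(88)
= 6.4594


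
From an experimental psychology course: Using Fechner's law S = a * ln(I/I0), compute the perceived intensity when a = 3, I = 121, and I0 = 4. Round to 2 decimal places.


S = 3 * ln(121/4)
I/I0 = 30.25
ln(30.25) = 3.4095
S = 3 * 3.4095
= 10.23


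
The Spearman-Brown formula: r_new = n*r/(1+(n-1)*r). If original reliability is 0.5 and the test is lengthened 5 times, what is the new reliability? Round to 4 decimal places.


r_new = n*r / (1 + (n-1)*r)
Numerator = 5 * 0.5 = 2.5
Denominator = 1 + 4 * 0.5 = 3.0
r_new = 2.5 / 3.0
= 0.8333


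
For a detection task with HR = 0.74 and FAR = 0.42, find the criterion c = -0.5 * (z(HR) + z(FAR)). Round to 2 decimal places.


c = -0.5 * (z(HR) + z(FAR))
z(0.74) = 0.6433
z(0.42) = -0.2019
c = -0.5 * (0.6433 + -0.2019)
= -0.5 * 0.4414
= -0.22


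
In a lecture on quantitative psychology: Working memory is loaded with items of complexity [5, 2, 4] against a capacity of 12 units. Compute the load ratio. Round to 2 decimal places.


Total complexity = 5 + 2 + 4 = 11
Load = total / capacity = 11 / 12
= 0.92


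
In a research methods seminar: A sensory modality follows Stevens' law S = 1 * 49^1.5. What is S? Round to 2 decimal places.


S = 1 * 49^1.5
49^1.5 = 343.0
S = 1 * 343.0
= 343.00


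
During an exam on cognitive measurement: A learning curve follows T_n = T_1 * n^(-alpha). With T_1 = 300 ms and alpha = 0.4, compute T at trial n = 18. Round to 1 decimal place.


T_n = 300 * 18^(-0.4)
18^(-0.4) = 0.314696
T_n = 300 * 0.314696
= 94.4 ms


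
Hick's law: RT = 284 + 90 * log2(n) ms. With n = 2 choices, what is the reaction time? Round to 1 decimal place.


RT = 284 + 90 * log2(2)
log2(2) = 1.0
RT = 284 + 90 * 1.0
= 284 + 90.0
= 374.0 ms


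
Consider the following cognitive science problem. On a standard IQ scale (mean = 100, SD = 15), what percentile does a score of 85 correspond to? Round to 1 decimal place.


z = (IQ - mean) / SD
z = (85 - 100) / 15 = -1.0
Percentile = Phi(-1.0) * 100
Phi(-1.0) = 0.158655
= 15.9


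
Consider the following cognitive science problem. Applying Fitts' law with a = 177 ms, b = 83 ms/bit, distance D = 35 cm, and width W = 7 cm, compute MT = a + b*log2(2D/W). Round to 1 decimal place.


MT = 177 + 83 * log2(2*35/7)
2D/W = 10.0
log2(10.0) = 3.3219
MT = 177 + 83 * 3.3219
= 452.7 ms


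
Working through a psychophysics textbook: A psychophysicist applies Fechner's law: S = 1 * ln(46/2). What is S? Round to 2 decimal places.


S = 1 * ln(46/2)
I/I0 = 23.0
ln(23.0) = 3.1355
S = 1 * 3.1355
= 3.14


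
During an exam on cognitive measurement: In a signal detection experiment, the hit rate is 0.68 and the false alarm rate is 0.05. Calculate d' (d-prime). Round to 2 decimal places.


d' = z(HR) - z(FAR)
z(0.68) = 0.4677
z(0.05) = -1.6449
d' = 0.4677 - -1.6449
= 2.11


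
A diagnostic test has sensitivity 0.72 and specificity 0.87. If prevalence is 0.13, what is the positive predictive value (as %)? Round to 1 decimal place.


PPV = (sens * prev) / (sens * prev + (1-spec) * (1-prev))
Numerator = 0.72 * 0.13 = 0.0936
P(positive and no disease) = (1 - spec) * (1 - prev) = (1 - 0.87) * (1 - 0.13) = 0.1131
Denominator = 0.0936 + 0.1131 = 0.2067
PPV = 0.0936 / 0.2067 = 0.45283
As percentage = 45.3


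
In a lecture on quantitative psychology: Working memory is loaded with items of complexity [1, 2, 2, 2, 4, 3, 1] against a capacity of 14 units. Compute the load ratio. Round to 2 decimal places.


Total complexity = 1 + 2 + 2 + 2 + 4 + 3 + 1 = 15
Load = total / capacity = 15 / 14
= 1.07


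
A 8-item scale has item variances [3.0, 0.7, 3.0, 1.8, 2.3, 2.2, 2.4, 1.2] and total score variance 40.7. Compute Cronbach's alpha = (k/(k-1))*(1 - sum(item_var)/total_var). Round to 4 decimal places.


alpha = (k/(k-1)) * (1 - sum(s_i^2)/s_total^2)
sum(item variances) = 16.6
k/(k-1) = 8/7 = 1.142857
1 - 16.6/40.7 = 1 - 0.407862 = 0.592138
alpha = 1.142857 * 0.592138
= 0.6767


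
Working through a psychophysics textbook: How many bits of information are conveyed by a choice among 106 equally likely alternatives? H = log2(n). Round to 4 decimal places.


H = log2(n)
H = log2(106)
= 6.7279


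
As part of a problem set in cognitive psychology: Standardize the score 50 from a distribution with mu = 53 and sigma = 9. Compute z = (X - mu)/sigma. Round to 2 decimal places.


z = (X - mu) / sigma
= (50 - 53) / 9
= -3 / 9
= -0.33


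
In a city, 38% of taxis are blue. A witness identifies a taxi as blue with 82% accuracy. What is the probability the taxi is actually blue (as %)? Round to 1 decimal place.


P(blue | says blue) = P(says blue | blue)*P(blue) / [P(says blue | blue)*P(blue) + P(says blue | not blue)*P(not blue)]
Numerator = 0.82 * 0.38 = 0.3116
False identification = 0.18 * 0.62 = 0.1116
P = 0.3116 / (0.3116 + 0.1116)
= 0.3116 / 0.4232
As percentage = 73.6


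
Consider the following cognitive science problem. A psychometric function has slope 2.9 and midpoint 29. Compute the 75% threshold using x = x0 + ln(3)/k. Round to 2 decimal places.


At P = 0.75: 0.75 = 1/(1 + e^(-k*(x-x0)))
Solving: e^(-k*(x-x0)) = 1/3
x = x0 + ln(3)/k
ln(3) = 1.0986
x = 29 + 1.0986/2.9
= 29 + 0.3788
= 29.38


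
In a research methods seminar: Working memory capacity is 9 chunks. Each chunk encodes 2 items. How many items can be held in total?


Total items = chunks * items_per_chunk
= 9 * 2
= 18


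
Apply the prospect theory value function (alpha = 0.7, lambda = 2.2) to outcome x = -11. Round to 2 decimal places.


Since x = -11 < 0, use v(x) = -lambda*(-x)^alpha
(-x) = 11
11^0.7 = 5.3577
v(-11) = -2.2 * 5.3577
= -11.79


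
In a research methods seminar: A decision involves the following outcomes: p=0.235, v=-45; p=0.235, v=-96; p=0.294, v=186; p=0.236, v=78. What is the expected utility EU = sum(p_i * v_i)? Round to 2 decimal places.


EU = sum(p_i * v_i)
0.235 * -45 = -10.575
0.235 * -96 = -22.56
0.294 * 186 = 54.684
0.236 * 78 = 18.408
EU = -10.575 + -22.56 + 54.684 + 18.408
= 39.96


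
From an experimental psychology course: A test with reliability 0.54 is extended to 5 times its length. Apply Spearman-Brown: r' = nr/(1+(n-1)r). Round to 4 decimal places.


r_new = n*r / (1 + (n-1)*r)
Numerator = 5 * 0.54 = 2.7
Denominator = 1 + 4 * 0.54 = 3.16
r_new = 2.7 / 3.16
= 0.8544


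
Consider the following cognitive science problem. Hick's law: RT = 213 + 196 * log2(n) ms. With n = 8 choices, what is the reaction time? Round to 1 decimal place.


RT = 213 + 196 * log2(8)
log2(8) = 3.0
RT = 213 + 196 * 3.0
= 213 + 588.0
= 801.0 ms


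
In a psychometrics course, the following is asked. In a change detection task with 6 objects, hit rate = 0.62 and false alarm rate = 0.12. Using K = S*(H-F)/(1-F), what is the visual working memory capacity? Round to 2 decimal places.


K = S * (H - F) / (1 - F)
H - F = 0.5
1 - F = 0.88
K = 6 * 0.5 / 0.88
= 3.41


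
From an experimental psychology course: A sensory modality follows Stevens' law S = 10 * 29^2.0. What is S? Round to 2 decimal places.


S = 10 * 29^2.0
29^2.0 = 841.0
S = 10 * 841.0
= 8410.00


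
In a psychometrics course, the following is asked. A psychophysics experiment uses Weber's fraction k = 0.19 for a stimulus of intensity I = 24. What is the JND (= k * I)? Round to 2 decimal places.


JND = k * I
JND = 0.19 * 24
= 4.56


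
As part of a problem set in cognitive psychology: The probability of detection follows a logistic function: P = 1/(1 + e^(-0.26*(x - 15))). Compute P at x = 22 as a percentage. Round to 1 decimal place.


P(x) = 1/(1 + e^(-0.26*(22 - 15)))
Exponent = -0.26 * 7 = -1.82
e^(-1.82) = 0.162026
P = 1/(1 + 0.162026) = 0.860566
Percentage = 86.1


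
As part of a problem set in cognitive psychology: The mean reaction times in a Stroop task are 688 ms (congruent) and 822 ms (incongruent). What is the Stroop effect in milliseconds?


Stroop effect = RT(incongruent) - RT(congruent)
= 822 - 688
= 134 ms


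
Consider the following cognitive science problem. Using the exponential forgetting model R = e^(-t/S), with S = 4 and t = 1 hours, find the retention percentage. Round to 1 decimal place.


R = e^(-t/S)
-t/S = -1/4 = -0.25
R = e^(-0.25) = 0.778801
Percentage = 0.778801 * 100
= 77.9


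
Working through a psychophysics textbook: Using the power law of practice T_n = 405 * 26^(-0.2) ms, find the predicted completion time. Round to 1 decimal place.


T_n = 405 * 26^(-0.2)
26^(-0.2) = 0.521201
T_n = 405 * 0.521201
= 211.1 ms


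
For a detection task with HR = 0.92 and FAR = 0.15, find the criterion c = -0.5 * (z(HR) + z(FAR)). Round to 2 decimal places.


c = -0.5 * (z(HR) + z(FAR))
z(0.92) = 1.4051
z(0.15) = -1.0364
c = -0.5 * (1.4051 + -1.0364)
= -0.5 * 0.3687
= -0.18


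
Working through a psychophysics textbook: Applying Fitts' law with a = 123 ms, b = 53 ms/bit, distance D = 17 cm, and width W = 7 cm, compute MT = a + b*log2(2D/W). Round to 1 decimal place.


MT = 123 + 53 * log2(2*17/7)
2D/W = 4.857143
log2(4.857143) = 2.2801
MT = 123 + 53 * 2.2801
= 243.8 ms


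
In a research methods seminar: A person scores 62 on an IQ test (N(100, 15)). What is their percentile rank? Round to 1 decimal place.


z = (IQ - mean) / SD
z = (62 - 100) / 15 = -2.5333
Percentile = Phi(-2.5333) * 100
Phi(-2.5333) = 0.00565
= 0.6


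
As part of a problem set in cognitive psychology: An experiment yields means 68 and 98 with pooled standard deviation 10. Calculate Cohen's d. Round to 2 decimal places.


Cohen's d = (M1 - M2) / S_pooled
= (68 - 98) / 10
= -30 / 10
= -3.00


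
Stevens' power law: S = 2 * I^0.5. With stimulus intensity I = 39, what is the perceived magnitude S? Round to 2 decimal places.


S = 2 * 39^0.5
39^0.5 = 6.245
S = 2 * 6.245
= 12.49


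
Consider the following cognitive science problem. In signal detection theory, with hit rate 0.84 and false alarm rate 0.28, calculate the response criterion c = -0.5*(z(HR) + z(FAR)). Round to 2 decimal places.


c = -0.5 * (z(HR) + z(FAR))
z(0.84) = 0.9945
z(0.28) = -0.5828
c = -0.5 * (0.9945 + -0.5828)
= -0.5 * 0.4117
= -0.21


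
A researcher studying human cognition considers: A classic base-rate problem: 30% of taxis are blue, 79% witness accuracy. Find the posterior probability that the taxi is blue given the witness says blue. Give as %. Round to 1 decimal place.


P(blue | says blue) = P(says blue | blue)*P(blue) / [P(says blue | blue)*P(blue) + P(says blue | not blue)*P(not blue)]
Numerator = 0.79 * 0.3 = 0.237
False identification = 0.21 * 0.7 = 0.147
P = 0.237 / (0.237 + 0.147)
= 0.237 / 0.384
As percentage = 61.7


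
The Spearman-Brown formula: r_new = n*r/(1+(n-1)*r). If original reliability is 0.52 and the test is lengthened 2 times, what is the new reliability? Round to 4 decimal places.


r_new = n*r / (1 + (n-1)*r)
Numerator = 2 * 0.52 = 1.04
Denominator = 1 + 1 * 0.52 = 1.52
r_new = 1.04 / 1.52
= 0.6842


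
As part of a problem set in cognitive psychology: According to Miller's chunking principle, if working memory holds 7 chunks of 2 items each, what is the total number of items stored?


Total items = chunks * items_per_chunk
= 7 * 2
= 14


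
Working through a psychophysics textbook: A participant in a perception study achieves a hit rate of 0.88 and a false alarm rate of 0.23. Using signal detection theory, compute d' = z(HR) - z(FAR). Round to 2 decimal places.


d' = z(HR) - z(FAR)
z(0.88) = 1.175
z(0.23) = -0.7388
d' = 1.175 - -0.7388
= 1.91


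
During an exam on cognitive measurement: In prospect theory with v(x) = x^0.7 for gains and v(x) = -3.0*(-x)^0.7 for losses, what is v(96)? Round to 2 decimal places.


Since x = 96 >= 0, use v(x) = x^0.7
96^0.7 = 24.4112
v(96) = 24.41


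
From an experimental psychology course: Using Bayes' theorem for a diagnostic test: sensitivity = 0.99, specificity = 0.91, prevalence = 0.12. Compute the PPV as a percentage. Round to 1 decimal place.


PPV = (sens * prev) / (sens * prev + (1-spec) * (1-prev))
Numerator = 0.99 * 0.12 = 0.1188
P(positive and no disease) = (1 - spec) * (1 - prev) = (1 - 0.91) * (1 - 0.12) = 0.0792
Denominator = 0.1188 + 0.0792 = 0.198
PPV = 0.1188 / 0.198 = 0.6
As percentage = 60.0


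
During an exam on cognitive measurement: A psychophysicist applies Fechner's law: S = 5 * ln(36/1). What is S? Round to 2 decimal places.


S = 5 * ln(36/1)
I/I0 = 36.0
ln(36.0) = 3.5835
S = 5 * 3.5835
= 17.92


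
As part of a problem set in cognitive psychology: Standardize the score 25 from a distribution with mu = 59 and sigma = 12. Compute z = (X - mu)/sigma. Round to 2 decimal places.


z = (X - mu) / sigma
= (25 - 59) / 12
= -34 / 12
= -2.83


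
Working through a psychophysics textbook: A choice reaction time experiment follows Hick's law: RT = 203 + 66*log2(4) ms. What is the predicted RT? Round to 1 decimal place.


RT = 203 + 66 * log2(4)
log2(4) = 2.0
RT = 203 + 66 * 2.0
= 203 + 132.0
= 335.0 ms


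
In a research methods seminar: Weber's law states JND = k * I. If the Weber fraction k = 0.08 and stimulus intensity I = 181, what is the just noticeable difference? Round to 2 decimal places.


JND = k * I
JND = 0.08 * 181
= 14.48


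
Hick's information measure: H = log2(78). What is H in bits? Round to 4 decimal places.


H = log2(n)
H = log2(78)
= 6.2854


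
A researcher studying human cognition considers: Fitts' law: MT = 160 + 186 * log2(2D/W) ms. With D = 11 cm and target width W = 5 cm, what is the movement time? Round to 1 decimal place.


MT = 160 + 186 * log2(2*11/5)
2D/W = 4.4
log2(4.4) = 2.1375
MT = 160 + 186 * 2.1375
= 557.6 ms


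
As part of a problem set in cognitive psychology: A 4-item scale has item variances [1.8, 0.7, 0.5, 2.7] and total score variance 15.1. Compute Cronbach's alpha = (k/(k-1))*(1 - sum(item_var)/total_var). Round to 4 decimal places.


alpha = (k/(k-1)) * (1 - sum(s_i^2)/s_total^2)
sum(item variances) = 5.7
k/(k-1) = 4/3 = 1.333333
1 - 5.7/15.1 = 1 - 0.377483 = 0.622517
alpha = 1.333333 * 0.622517
= 0.8300


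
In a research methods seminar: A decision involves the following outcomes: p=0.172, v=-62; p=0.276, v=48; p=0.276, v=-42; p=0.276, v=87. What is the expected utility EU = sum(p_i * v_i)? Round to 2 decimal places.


EU = sum(p_i * v_i)
0.172 * -62 = -10.664
0.276 * 48 = 13.248
0.276 * -42 = -11.592
0.276 * 87 = 24.012
EU = -10.664 + 13.248 + -11.592 + 24.012
= 15.00


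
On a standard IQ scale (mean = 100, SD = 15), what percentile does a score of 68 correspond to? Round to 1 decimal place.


z = (IQ - mean) / SD
z = (68 - 100) / 15 = -2.1333
Percentile = Phi(-2.1333) * 100
Phi(-2.1333) = 0.01645
= 1.6


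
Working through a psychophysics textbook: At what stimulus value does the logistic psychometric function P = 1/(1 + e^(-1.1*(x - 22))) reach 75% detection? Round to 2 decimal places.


At P = 0.75: 0.75 = 1/(1 + e^(-k*(x-x0)))
Solving: e^(-k*(x-x0)) = 1/3
x = x0 + ln(3)/k
ln(3) = 1.0986
x = 22 + 1.0986/1.1
= 22 + 0.9987
= 23.00


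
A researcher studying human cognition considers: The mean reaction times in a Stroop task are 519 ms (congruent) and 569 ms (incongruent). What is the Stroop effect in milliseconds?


Stroop effect = RT(incongruent) - RT(congruent)
= 569 - 519
= 50 ms


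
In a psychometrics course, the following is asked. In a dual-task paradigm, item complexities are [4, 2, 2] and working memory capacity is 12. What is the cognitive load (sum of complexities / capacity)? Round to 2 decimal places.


Total complexity = 4 + 2 + 2 = 8
Load = total / capacity = 8 / 12
= 0.67


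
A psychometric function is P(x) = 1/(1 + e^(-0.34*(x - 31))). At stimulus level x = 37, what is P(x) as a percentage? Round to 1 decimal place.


P(x) = 1/(1 + e^(-0.34*(37 - 31)))
Exponent = -0.34 * 6 = -2.04
e^(-2.04) = 0.130029
P = 1/(1 + 0.130029) = 0.884933
Percentage = 88.5


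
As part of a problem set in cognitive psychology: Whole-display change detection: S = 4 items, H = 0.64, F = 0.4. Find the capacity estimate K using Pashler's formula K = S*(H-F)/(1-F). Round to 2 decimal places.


K = S * (H - F) / (1 - F)
H - F = 0.24
1 - F = 0.6
K = 4 * 0.24 / 0.6
= 1.60


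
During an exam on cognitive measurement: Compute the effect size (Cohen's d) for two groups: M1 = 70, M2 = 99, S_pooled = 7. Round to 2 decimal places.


Cohen's d = (M1 - M2) / S_pooled
= (70 - 99) / 7
= -29 / 7
= -4.14


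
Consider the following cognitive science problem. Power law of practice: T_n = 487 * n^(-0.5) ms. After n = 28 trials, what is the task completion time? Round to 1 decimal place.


T_n = 487 * 28^(-0.5)
28^(-0.5) = 0.188982
T_n = 487 * 0.188982
= 92.0 ms


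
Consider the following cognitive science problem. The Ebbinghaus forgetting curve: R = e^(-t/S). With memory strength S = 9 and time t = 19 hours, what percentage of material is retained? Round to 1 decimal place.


R = e^(-t/S)
-t/S = -19/9 = -2.111111
R = e^(-2.111111) = 0.121103
Percentage = 0.121103 * 100
= 12.1


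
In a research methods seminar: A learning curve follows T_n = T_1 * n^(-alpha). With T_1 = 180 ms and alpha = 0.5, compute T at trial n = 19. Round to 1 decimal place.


T_n = 180 * 19^(-0.5)
19^(-0.5) = 0.229416
T_n = 180 * 0.229416
= 41.3 ms


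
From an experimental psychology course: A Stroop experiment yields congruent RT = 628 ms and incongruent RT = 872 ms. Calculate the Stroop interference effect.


Stroop effect = RT(incongruent) - RT(congruent)
= 872 - 628
= 244 ms


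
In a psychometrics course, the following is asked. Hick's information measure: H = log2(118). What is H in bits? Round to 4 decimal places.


H = log2(n)
H = log2(118)
= 6.8826


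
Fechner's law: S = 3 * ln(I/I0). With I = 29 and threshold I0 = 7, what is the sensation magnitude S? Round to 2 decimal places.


S = 3 * ln(29/7)
I/I0 = 4.142857
ln(4.142857) = 1.4214
S = 3 * 1.4214
= 4.26


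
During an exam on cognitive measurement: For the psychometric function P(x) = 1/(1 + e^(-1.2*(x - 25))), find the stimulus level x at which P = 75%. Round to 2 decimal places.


At P = 0.75: 0.75 = 1/(1 + e^(-k*(x-x0)))
Solving: e^(-k*(x-x0)) = 1/3
x = x0 + ln(3)/k
ln(3) = 1.0986
x = 25 + 1.0986/1.2
= 25 + 0.9155
= 25.92


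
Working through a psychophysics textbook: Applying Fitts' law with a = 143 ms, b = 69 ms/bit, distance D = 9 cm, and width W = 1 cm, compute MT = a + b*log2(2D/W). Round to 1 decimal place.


MT = 143 + 69 * log2(2*9/1)
2D/W = 18.0
log2(18.0) = 4.1699
MT = 143 + 69 * 4.1699
= 430.7 ms


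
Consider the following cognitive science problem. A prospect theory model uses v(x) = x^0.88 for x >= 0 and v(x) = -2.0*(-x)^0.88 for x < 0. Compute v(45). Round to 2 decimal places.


Since x = 45 >= 0, use v(x) = x^0.88
45^0.88 = 28.4988
v(45) = 28.50


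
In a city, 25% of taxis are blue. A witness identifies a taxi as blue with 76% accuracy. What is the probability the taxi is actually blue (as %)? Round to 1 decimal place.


P(blue | says blue) = P(says blue | blue)*P(blue) / [P(says blue | blue)*P(blue) + P(says blue | not blue)*P(not blue)]
Numerator = 0.76 * 0.25 = 0.19
False identification = 0.24 * 0.75 = 0.18
P = 0.19 / (0.19 + 0.18)
= 0.19 / 0.37
As percentage = 51.4


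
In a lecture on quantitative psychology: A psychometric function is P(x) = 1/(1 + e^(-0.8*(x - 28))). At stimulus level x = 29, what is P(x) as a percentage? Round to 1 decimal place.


P(x) = 1/(1 + e^(-0.8*(29 - 28)))
Exponent = -0.8 * 1 = -0.8
e^(-0.8) = 0.449329
P = 1/(1 + 0.449329) = 0.689974
Percentage = 69.0


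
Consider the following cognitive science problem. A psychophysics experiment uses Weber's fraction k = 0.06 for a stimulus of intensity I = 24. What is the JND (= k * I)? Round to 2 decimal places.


JND = k * I
JND = 0.06 * 24
= 1.44


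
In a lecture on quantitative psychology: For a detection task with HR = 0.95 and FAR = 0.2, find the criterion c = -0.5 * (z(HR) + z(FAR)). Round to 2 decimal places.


c = -0.5 * (z(HR) + z(FAR))
z(0.95) = 1.6449
z(0.2) = -0.8416
c = -0.5 * (1.6449 + -0.8416)
= -0.5 * 0.8033
= -0.40


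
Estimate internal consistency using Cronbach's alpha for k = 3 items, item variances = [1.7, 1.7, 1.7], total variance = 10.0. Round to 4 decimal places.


alpha = (k/(k-1)) * (1 - sum(s_i^2)/s_total^2)
sum(item variances) = 5.1
k/(k-1) = 3/2 = 1.5
1 - 5.1/10.0 = 1 - 0.51 = 0.49
alpha = 1.5 * 0.49
= 0.7350


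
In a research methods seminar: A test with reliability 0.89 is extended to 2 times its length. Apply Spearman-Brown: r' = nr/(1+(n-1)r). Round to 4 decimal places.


r_new = n*r / (1 + (n-1)*r)
Numerator = 2 * 0.89 = 1.78
Denominator = 1 + 1 * 0.89 = 1.89
r_new = 1.78 / 1.89
= 0.9418


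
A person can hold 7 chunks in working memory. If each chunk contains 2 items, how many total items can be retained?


Total items = chunks * items_per_chunk
= 7 * 2
= 14


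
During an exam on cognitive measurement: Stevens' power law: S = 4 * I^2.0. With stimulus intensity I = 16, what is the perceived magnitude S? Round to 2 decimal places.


S = 4 * 16^2.0
16^2.0 = 256.0
S = 4 * 256.0
= 1024.00


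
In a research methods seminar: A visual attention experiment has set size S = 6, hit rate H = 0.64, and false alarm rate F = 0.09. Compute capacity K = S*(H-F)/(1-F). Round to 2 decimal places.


K = S * (H - F) / (1 - F)
H - F = 0.55
1 - F = 0.91
K = 6 * 0.55 / 0.91
= 3.63


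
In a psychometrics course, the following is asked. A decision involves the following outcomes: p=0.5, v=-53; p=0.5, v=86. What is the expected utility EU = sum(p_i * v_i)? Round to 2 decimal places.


EU = sum(p_i * v_i)
0.5 * -53 = -26.5
0.5 * 86 = 43.0
EU = -26.5 + 43.0
= 16.50


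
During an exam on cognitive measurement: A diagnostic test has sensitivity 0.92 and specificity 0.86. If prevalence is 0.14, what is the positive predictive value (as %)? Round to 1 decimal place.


PPV = (sens * prev) / (sens * prev + (1-spec) * (1-prev))
Numerator = 0.92 * 0.14 = 0.1288
P(positive and no disease) = (1 - spec) * (1 - prev) = (1 - 0.86) * (1 - 0.14) = 0.1204
Denominator = 0.1288 + 0.1204 = 0.2492
PPV = 0.1288 / 0.2492 = 0.516854
As percentage = 51.7


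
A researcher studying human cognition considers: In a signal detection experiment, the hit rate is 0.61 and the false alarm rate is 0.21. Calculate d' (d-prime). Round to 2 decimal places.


d' = z(HR) - z(FAR)
z(0.61) = 0.2793
z(0.21) = -0.8064
d' = 0.2793 - -0.8064
= 1.09


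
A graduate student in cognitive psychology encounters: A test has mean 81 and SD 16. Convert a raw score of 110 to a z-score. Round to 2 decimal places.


z = (X - mu) / sigma
= (110 - 81) / 16
= 29 / 16
= 1.81


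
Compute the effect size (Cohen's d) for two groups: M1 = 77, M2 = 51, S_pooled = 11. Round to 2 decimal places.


Cohen's d = (M1 - M2) / S_pooled
= (77 - 51) / 11
= 26 / 11
= 2.36


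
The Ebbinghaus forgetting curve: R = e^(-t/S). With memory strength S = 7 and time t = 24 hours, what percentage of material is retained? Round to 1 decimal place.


R = e^(-t/S)
-t/S = -24/7 = -3.428571
R = e^(-3.428571) = 0.032433
Percentage = 0.032433 * 100
= 3.2


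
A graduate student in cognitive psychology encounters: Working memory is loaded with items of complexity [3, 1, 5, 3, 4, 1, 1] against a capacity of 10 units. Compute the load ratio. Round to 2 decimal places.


Total complexity = 3 + 1 + 5 + 3 + 4 + 1 + 1 = 18
Load = total / capacity = 18 / 10
= 1.80


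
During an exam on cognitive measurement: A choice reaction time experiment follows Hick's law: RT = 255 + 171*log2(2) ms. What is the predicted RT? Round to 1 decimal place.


RT = 255 + 171 * log2(2)
log2(2) = 1.0
RT = 255 + 171 * 1.0
= 255 + 171.0
= 426.0 ms


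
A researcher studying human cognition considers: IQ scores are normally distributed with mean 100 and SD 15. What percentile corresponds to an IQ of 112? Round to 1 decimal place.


z = (IQ - mean) / SD
z = (112 - 100) / 15 = 0.8
Percentile = Phi(0.8) * 100
Phi(0.8) = 0.788145
= 78.8


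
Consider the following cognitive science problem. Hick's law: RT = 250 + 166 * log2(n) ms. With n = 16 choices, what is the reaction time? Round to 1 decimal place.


RT = 250 + 166 * log2(16)
log2(16) = 4.0
RT = 250 + 166 * 4.0
= 250 + 664.0
= 914.0 ms


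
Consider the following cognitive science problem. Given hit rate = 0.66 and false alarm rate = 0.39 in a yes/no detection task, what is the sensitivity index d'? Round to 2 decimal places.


d' = z(HR) - z(FAR)
z(0.66) = 0.4125
z(0.39) = -0.2793
d' = 0.4125 - -0.2793
= 0.69


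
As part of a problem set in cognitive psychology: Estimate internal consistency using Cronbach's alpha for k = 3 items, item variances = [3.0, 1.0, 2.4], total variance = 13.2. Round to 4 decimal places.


alpha = (k/(k-1)) * (1 - sum(s_i^2)/s_total^2)
sum(item variances) = 6.4
k/(k-1) = 3/2 = 1.5
1 - 6.4/13.2 = 1 - 0.484848 = 0.515152
alpha = 1.5 * 0.515152
= 0.7727


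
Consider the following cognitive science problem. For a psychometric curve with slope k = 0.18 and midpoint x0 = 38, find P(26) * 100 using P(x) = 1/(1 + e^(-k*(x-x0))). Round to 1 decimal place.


P(x) = 1/(1 + e^(-0.18*(26 - 38)))
Exponent = -0.18 * -12 = 2.16
e^(2.16) = 8.671138
P = 1/(1 + 8.671138) = 0.1034
Percentage = 10.3


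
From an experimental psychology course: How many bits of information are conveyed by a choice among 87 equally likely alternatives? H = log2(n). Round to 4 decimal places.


H = log2(n)
H = log2(87)
= 6.4429


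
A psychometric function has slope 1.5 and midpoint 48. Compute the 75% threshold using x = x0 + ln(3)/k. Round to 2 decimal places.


At P = 0.75: 0.75 = 1/(1 + e^(-k*(x-x0)))
Solving: e^(-k*(x-x0)) = 1/3
x = x0 + ln(3)/k
ln(3) = 1.0986
x = 48 + 1.0986/1.5
= 48 + 0.7324
= 48.73


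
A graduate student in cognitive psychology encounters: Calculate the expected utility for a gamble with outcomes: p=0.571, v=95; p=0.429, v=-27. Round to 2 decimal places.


EU = sum(p_i * v_i)
0.571 * 95 = 54.245
0.429 * -27 = -11.583
EU = 54.245 + -11.583
= 42.66


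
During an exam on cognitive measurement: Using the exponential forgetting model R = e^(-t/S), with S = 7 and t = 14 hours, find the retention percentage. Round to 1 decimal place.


R = e^(-t/S)
-t/S = -14/7 = -2.0
R = e^(-2.0) = 0.135335
Percentage = 0.135335 * 100
= 13.5


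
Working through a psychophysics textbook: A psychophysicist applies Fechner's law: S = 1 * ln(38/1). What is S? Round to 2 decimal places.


S = 1 * ln(38/1)
I/I0 = 38.0
ln(38.0) = 3.6376
S = 1 * 3.6376
= 3.64


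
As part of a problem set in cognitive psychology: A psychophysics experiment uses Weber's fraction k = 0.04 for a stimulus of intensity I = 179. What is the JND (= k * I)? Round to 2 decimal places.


JND = k * I
JND = 0.04 * 179
= 7.16


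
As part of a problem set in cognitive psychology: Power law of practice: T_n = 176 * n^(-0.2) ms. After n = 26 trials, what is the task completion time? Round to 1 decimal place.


T_n = 176 * 26^(-0.2)
26^(-0.2) = 0.521201
T_n = 176 * 0.521201
= 91.7 ms


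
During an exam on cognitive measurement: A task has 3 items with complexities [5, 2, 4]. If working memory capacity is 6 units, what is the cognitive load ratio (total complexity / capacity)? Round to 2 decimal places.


Total complexity = 5 + 2 + 4 = 11
Load = total / capacity = 11 / 6
= 1.83


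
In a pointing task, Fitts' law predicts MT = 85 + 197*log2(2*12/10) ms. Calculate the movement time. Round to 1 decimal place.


MT = 85 + 197 * log2(2*12/10)
2D/W = 2.4
log2(2.4) = 1.263
MT = 85 + 197 * 1.263
= 333.8 ms


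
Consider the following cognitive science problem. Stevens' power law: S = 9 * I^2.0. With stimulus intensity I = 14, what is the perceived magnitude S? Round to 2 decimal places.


S = 9 * 14^2.0
14^2.0 = 196.0
S = 9 * 196.0
= 1764.00


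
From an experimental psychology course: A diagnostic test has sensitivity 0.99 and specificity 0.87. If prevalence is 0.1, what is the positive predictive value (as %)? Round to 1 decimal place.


PPV = (sens * prev) / (sens * prev + (1-spec) * (1-prev))
Numerator = 0.99 * 0.1 = 0.099
P(positive and no disease) = (1 - spec) * (1 - prev) = (1 - 0.87) * (1 - 0.1) = 0.117
Denominator = 0.099 + 0.117 = 0.216
PPV = 0.099 / 0.216 = 0.458333
As percentage = 45.8


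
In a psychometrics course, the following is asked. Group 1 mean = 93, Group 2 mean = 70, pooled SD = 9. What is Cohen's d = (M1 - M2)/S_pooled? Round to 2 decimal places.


Cohen's d = (M1 - M2) / S_pooled
= (93 - 70) / 9
= 23 / 9
= 2.56


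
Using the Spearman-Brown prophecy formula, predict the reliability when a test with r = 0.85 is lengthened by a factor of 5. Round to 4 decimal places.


r_new = n*r / (1 + (n-1)*r)
Numerator = 5 * 0.85 = 4.25
Denominator = 1 + 4 * 0.85 = 4.4
r_new = 4.25 / 4.4
= 0.9659


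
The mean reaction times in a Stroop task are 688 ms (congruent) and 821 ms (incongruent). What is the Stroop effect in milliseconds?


Stroop effect = RT(incongruent) - RT(congruent)
= 821 - 688
= 133 ms


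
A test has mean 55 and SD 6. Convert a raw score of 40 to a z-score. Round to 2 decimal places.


z = (X - mu) / sigma
= (40 - 55) / 6
= -15 / 6
= -2.50


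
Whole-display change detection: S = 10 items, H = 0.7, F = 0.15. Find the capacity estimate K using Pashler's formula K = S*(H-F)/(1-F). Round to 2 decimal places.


K = S * (H - F) / (1 - F)
H - F = 0.55
1 - F = 0.85
K = 10 * 0.55 / 0.85
= 6.47


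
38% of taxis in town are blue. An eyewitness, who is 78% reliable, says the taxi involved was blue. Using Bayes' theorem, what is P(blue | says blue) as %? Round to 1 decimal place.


P(blue | says blue) = P(says blue | blue)*P(blue) / [P(says blue | blue)*P(blue) + P(says blue | not blue)*P(not blue)]
Numerator = 0.78 * 0.38 = 0.2964
False identification = 0.22 * 0.62 = 0.1364
P = 0.2964 / (0.2964 + 0.1364)
= 0.2964 / 0.4328
As percentage = 68.5


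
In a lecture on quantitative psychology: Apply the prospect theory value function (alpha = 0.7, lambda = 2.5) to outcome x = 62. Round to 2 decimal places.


Since x = 62 >= 0, use v(x) = x^0.7
62^0.7 = 17.9752
v(62) = 17.98


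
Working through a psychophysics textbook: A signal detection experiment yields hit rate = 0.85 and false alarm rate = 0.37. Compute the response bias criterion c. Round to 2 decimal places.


c = -0.5 * (z(HR) + z(FAR))
z(0.85) = 1.0364
z(0.37) = -0.3319
c = -0.5 * (1.0364 + -0.3319)
= -0.5 * 0.7045
= -0.35


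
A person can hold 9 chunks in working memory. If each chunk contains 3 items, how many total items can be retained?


Total items = chunks * items_per_chunk
= 9 * 3
= 27


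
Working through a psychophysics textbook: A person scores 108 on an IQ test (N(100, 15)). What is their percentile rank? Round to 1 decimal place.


z = (IQ - mean) / SD
z = (108 - 100) / 15 = 0.5333
Percentile = Phi(0.5333) * 100
Phi(0.5333) = 0.703087
= 70.3


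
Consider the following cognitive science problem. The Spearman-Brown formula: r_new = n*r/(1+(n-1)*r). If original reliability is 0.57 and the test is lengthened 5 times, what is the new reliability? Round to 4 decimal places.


r_new = n*r / (1 + (n-1)*r)
Numerator = 5 * 0.57 = 2.85
Denominator = 1 + 4 * 0.57 = 3.28
r_new = 2.85 / 3.28
= 0.8689


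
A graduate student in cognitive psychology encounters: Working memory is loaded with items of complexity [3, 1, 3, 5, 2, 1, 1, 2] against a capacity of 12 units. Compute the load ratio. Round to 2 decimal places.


Total complexity = 3 + 1 + 3 + 5 + 2 + 1 + 1 + 2 = 18
Load = total / capacity = 18 / 12
= 1.50


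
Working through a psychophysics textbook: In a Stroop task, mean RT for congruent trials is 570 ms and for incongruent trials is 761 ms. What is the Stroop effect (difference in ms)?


Stroop effect = RT(incongruent) - RT(congruent)
= 761 - 570
= 191 ms


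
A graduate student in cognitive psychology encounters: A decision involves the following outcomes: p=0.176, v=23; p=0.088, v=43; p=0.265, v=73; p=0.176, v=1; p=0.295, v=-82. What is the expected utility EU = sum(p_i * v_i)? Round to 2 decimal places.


EU = sum(p_i * v_i)
0.176 * 23 = 4.048
0.088 * 43 = 3.784
0.265 * 73 = 19.345
0.176 * 1 = 0.176
0.295 * -82 = -24.19
EU = 4.048 + 3.784 + 19.345 + 0.176 + -24.19
= 3.16


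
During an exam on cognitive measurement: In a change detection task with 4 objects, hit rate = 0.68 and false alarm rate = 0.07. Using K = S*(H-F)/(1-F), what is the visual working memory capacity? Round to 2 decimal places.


K = S * (H - F) / (1 - F)
H - F = 0.61
1 - F = 0.93
K = 4 * 0.61 / 0.93
= 2.62


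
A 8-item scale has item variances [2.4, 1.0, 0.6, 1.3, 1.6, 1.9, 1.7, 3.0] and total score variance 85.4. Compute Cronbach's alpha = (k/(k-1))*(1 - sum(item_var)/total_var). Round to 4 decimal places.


alpha = (k/(k-1)) * (1 - sum(s_i^2)/s_total^2)
sum(item variances) = 13.5
k/(k-1) = 8/7 = 1.142857
1 - 13.5/85.4 = 1 - 0.15808 = 0.84192
alpha = 1.142857 * 0.84192
= 0.9622


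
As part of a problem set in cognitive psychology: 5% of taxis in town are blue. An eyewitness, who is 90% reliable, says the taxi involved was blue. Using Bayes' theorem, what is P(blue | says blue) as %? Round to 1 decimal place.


P(blue | says blue) = P(says blue | blue)*P(blue) / [P(says blue | blue)*P(blue) + P(says blue | not blue)*P(not blue)]
Numerator = 0.9 * 0.05 = 0.045
False identification = 0.1 * 0.95 = 0.095
P = 0.045 / (0.045 + 0.095)
= 0.045 / 0.14
As percentage = 32.1


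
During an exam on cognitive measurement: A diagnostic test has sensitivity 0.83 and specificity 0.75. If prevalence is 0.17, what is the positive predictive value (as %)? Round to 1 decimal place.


PPV = (sens * prev) / (sens * prev + (1-spec) * (1-prev))
Numerator = 0.83 * 0.17 = 0.1411
P(positive and no disease) = (1 - spec) * (1 - prev) = (1 - 0.75) * (1 - 0.17) = 0.2075
Denominator = 0.1411 + 0.2075 = 0.3486
PPV = 0.1411 / 0.3486 = 0.404762
As percentage = 40.5


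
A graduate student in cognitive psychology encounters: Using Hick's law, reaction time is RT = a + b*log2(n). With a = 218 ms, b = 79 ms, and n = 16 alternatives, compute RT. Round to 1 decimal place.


RT = 218 + 79 * log2(16)
log2(16) = 4.0
RT = 218 + 79 * 4.0
= 218 + 316.0
= 534.0 ms


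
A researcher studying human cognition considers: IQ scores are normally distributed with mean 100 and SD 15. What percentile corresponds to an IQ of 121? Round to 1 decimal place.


z = (IQ - mean) / SD
z = (121 - 100) / 15 = 1.4
Percentile = Phi(1.4) * 100
Phi(1.4) = 0.919243
= 91.9


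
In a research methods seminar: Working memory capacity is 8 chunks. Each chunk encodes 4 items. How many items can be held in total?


Total items = chunks * items_per_chunk
= 8 * 4
= 32


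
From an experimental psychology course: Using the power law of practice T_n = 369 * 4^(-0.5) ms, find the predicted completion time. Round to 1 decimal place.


T_n = 369 * 4^(-0.5)
4^(-0.5) = 0.5
T_n = 369 * 0.5
= 184.5 ms


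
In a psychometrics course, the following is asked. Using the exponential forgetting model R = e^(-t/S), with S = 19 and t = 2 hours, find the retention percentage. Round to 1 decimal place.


R = e^(-t/S)
-t/S = -2/19 = -0.105263
R = e^(-0.105263) = 0.900088
Percentage = 0.900088 * 100
= 90.0


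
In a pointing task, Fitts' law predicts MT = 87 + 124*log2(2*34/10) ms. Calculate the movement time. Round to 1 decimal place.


MT = 87 + 124 * log2(2*34/10)
2D/W = 6.8
log2(6.8) = 2.7655
MT = 87 + 124 * 2.7655
= 429.9 ms


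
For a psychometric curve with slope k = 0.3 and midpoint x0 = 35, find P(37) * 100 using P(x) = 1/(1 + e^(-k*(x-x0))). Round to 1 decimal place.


P(x) = 1/(1 + e^(-0.3*(37 - 35)))
Exponent = -0.3 * 2 = -0.6
e^(-0.6) = 0.548812
P = 1/(1 + 0.548812) = 0.645656
Percentage = 64.6


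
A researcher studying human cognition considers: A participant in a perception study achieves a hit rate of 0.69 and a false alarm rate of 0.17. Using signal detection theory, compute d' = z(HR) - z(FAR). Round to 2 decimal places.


d' = z(HR) - z(FAR)
z(0.69) = 0.4959
z(0.17) = -0.9542
d' = 0.4959 - -0.9542
= 1.45


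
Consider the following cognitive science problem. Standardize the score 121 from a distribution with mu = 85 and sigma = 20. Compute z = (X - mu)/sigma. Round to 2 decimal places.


z = (X - mu) / sigma
= (121 - 85) / 20
= 36 / 20
= 1.80


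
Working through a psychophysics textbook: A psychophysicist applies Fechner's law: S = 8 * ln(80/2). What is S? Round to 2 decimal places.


S = 8 * ln(80/2)
I/I0 = 40.0
ln(40.0) = 3.6889
S = 8 * 3.6889
= 29.51


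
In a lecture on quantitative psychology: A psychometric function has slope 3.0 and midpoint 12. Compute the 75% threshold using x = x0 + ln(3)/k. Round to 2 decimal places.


At P = 0.75: 0.75 = 1/(1 + e^(-k*(x-x0)))
Solving: e^(-k*(x-x0)) = 1/3
x = x0 + ln(3)/k
ln(3) = 1.0986
x = 12 + 1.0986/3.0
= 12 + 0.3662
= 12.37


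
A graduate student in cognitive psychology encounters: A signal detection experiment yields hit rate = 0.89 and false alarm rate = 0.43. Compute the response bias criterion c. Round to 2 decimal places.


c = -0.5 * (z(HR) + z(FAR))
z(0.89) = 1.2265
z(0.43) = -0.1764
c = -0.5 * (1.2265 + -0.1764)
= -0.5 * 1.0501
= -0.53


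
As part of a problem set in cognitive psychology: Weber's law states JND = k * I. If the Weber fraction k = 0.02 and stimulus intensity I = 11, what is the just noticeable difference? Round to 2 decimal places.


JND = k * I
JND = 0.02 * 11
= 0.22


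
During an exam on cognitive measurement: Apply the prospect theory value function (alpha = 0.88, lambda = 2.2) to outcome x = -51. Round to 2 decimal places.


Since x = -51 < 0, use v(x) = -lambda*(-x)^alpha
(-x) = 51
51^0.88 = 31.8172
v(-51) = -2.2 * 31.8172
= -70.00


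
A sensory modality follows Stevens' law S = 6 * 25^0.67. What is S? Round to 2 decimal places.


S = 6 * 25^0.67
25^0.67 = 8.6421
S = 6 * 8.6421
= 51.85


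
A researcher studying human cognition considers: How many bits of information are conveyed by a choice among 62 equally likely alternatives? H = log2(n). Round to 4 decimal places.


H = log2(n)
H = log2(62)
= 5.9542


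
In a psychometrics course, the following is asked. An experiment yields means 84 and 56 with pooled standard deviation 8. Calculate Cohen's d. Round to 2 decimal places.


Cohen's d = (M1 - M2) / S_pooled
= (84 - 56) / 8
= 28 / 8
= 3.50


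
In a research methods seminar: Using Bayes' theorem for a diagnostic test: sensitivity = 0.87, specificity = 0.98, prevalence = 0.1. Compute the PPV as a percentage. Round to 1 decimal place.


PPV = (sens * prev) / (sens * prev + (1-spec) * (1-prev))
Numerator = 0.87 * 0.1 = 0.087
P(positive and no disease) = (1 - spec) * (1 - prev) = (1 - 0.98) * (1 - 0.1) = 0.018
Denominator = 0.087 + 0.018 = 0.105
PPV = 0.087 / 0.105 = 0.828571
As percentage = 82.9


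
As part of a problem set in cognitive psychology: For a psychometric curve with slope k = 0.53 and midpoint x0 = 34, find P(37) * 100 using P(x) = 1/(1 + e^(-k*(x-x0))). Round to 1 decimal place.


P(x) = 1/(1 + e^(-0.53*(37 - 34)))
Exponent = -0.53 * 3 = -1.59
e^(-1.59) = 0.203926
P = 1/(1 + 0.203926) = 0.830616
Percentage = 83.1


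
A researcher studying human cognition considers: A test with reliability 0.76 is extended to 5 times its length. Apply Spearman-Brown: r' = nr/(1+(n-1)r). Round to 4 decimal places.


r_new = n*r / (1 + (n-1)*r)
Numerator = 5 * 0.76 = 3.8
Denominator = 1 + 4 * 0.76 = 4.04
r_new = 3.8 / 4.04
= 0.9406
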